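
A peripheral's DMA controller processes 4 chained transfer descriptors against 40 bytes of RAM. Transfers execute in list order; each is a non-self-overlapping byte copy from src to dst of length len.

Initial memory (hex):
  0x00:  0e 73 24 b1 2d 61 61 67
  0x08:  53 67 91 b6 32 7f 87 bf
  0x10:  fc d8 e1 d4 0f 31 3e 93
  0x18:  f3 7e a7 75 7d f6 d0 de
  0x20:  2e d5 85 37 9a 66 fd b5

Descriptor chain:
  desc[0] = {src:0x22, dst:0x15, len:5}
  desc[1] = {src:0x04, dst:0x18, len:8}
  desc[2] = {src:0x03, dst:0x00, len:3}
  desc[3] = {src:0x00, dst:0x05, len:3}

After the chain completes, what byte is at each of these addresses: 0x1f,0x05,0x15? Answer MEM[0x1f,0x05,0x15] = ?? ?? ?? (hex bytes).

MEM[0x1f,0x05,0x15] = b6 b1 85

[0] 0x22->0x15 len=5 : 85 37 9a 66 fd
[1] 0x04->0x18 len=8 : 2d 61 61 67 53 67 91 b6
[2] 0x03->0x00 len=3 : b1 2d 61
[3] 0x00->0x05 len=3 : b1 2d 61
query mem[0x1f]=0xb6, mem[0x05]=0xb1, mem[0x15]=0x85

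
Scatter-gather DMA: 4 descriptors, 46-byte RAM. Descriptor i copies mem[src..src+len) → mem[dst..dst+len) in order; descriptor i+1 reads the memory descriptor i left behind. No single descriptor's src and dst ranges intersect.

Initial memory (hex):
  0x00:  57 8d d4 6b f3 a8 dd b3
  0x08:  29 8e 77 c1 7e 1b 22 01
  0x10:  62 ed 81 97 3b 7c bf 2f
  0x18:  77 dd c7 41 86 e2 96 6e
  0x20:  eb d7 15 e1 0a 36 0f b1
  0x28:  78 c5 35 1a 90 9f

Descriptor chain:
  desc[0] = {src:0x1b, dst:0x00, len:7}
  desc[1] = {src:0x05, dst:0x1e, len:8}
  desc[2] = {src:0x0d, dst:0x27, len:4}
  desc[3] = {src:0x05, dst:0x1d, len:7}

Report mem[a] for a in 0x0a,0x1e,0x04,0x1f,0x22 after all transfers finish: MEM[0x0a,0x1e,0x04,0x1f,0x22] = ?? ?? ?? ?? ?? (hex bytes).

MEM[0x0a,0x1e,0x04,0x1f,0x22] = 77 d7 6e b3 77

D0: mem[0x00..0x06] <- [41 86 e2 96 6e eb d7]
D1: mem[0x1e..0x25] <- [eb d7 b3 29 8e 77 c1 7e]
D2: mem[0x27..0x2a] <- [1b 22 01 62]
D3: mem[0x1d..0x23] <- [eb d7 b3 29 8e 77 c1]
query mem[0x0a]=0x77, mem[0x1e]=0xd7, mem[0x04]=0x6e, mem[0x1f]=0xb3, mem[0x22]=0x77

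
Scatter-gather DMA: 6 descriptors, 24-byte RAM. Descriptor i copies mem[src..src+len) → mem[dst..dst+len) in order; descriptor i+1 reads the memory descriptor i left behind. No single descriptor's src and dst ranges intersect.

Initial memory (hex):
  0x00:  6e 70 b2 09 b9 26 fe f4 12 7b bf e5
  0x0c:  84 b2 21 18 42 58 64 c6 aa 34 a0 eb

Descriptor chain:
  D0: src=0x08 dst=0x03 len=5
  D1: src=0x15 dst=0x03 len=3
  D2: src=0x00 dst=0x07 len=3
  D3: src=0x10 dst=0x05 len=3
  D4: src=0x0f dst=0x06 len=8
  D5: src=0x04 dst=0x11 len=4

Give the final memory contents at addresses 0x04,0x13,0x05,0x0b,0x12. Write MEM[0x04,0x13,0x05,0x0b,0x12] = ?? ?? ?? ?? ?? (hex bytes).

MEM[0x04,0x13,0x05,0x0b,0x12] = a0 18 42 aa 42

[0] 0x08->0x03 len=5 : 12 7b bf e5 84
[1] 0x15->0x03 len=3 : 34 a0 eb
[2] 0x00->0x07 len=3 : 6e 70 b2
[3] 0x10->0x05 len=3 : 42 58 64
[4] 0x0f->0x06 len=8 : 18 42 58 64 c6 aa 34 a0
[5] 0x04->0x11 len=4 : a0 42 18 42
query mem[0x04]=0xa0, mem[0x13]=0x18, mem[0x05]=0x42, mem[0x0b]=0xaa, mem[0x12]=0x42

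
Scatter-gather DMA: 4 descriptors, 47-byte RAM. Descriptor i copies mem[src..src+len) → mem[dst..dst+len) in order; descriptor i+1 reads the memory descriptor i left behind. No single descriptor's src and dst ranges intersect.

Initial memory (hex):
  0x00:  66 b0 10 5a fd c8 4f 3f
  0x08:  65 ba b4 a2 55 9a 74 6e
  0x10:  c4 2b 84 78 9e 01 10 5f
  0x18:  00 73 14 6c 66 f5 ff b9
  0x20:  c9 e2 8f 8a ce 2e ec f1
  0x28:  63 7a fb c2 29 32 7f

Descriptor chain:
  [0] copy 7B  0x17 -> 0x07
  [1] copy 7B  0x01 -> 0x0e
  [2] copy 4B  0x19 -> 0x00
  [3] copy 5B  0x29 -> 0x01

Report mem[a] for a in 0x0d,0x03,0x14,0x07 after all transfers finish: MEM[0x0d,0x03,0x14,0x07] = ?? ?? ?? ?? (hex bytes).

D0: mem[0x07..0x0d] <- [5f 00 73 14 6c 66 f5]
D1: mem[0x0e..0x14] <- [b0 10 5a fd c8 4f 5f]
D2: mem[0x00..0x03] <- [73 14 6c 66]
D3: mem[0x01..0x05] <- [7a fb c2 29 32]
query mem[0x0d]=0xf5, mem[0x03]=0xc2, mem[0x14]=0x5f, mem[0x07]=0x5f

MEM[0x0d,0x03,0x14,0x07] = f5 c2 5f 5f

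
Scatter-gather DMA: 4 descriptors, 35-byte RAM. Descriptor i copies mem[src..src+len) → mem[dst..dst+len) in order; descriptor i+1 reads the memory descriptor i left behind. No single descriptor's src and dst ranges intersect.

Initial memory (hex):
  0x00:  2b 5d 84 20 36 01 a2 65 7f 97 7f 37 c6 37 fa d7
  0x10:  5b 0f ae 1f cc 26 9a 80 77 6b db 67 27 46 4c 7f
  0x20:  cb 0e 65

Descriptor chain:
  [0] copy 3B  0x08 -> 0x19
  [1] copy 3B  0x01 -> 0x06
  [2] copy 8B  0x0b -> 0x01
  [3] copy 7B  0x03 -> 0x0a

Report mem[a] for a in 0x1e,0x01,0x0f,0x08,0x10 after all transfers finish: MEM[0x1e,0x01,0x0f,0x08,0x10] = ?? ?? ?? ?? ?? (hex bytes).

  after D0: wrote 3B at 0x19 = 7f977f
  after D1: wrote 3B at 0x06 = 5d8420
  after D2: wrote 8B at 0x01 = 37c637fad75b0fae
  after D3: wrote 7B at 0x0a = 37fad75b0fae97
query mem[0x1e]=0x4c, mem[0x01]=0x37, mem[0x0f]=0xae, mem[0x08]=0xae, mem[0x10]=0x97

MEM[0x1e,0x01,0x0f,0x08,0x10] = 4c 37 ae ae 97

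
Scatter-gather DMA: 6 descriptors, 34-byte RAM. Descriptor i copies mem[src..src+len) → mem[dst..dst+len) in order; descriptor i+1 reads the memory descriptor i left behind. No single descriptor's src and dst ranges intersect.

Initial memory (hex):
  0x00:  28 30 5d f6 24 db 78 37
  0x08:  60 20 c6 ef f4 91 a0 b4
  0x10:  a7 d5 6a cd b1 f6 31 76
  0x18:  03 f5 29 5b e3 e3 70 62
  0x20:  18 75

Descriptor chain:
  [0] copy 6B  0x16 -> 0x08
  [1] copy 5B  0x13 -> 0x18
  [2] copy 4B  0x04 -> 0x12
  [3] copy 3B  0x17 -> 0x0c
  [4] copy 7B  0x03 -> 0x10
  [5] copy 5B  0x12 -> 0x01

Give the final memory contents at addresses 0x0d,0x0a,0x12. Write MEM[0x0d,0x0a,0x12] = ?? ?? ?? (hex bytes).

MEM[0x0d,0x0a,0x12] = cd 03 db

  after D0: wrote 6B at 0x08 = 317603f5295b
  after D1: wrote 5B at 0x18 = cdb1f63176
  after D2: wrote 4B at 0x12 = 24db7837
  after D3: wrote 3B at 0x0c = 76cdb1
  after D4: wrote 7B at 0x10 = f624db78373176
  after D5: wrote 5B at 0x01 = db78373176
query mem[0x0d]=0xcd, mem[0x0a]=0x03, mem[0x12]=0xdb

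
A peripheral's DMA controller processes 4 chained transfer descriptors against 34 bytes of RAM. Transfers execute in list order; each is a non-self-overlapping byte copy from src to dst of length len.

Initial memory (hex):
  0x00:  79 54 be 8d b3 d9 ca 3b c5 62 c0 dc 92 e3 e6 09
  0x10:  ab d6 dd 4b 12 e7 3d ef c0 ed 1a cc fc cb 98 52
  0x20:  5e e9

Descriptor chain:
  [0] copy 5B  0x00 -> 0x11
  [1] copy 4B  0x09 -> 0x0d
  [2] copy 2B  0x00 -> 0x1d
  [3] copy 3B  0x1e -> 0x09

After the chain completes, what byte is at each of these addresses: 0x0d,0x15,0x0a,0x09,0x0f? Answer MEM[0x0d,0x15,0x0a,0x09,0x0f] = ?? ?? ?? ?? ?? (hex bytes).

MEM[0x0d,0x15,0x0a,0x09,0x0f] = 62 b3 52 54 dc

[0] 0x00->0x11 len=5 : 79 54 be 8d b3
[1] 0x09->0x0d len=4 : 62 c0 dc 92
[2] 0x00->0x1d len=2 : 79 54
[3] 0x1e->0x09 len=3 : 54 52 5e
query mem[0x0d]=0x62, mem[0x15]=0xb3, mem[0x0a]=0x52, mem[0x09]=0x54, mem[0x0f]=0xdc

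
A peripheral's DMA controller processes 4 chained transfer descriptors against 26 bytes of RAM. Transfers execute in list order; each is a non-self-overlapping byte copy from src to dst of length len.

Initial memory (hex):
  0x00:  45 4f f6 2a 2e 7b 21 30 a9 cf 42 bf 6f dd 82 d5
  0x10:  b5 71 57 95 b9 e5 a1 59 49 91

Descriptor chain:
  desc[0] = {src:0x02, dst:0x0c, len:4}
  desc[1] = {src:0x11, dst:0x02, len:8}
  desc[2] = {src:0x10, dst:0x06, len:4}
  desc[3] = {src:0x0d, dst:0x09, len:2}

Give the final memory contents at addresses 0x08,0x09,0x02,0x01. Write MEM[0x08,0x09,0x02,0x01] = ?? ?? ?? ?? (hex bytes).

MEM[0x08,0x09,0x02,0x01] = 57 2a 71 4f

#0 dst[0x0c+4] := {0xf6,0x2a,0x2e,0x7b}
#1 dst[0x02+8] := {0x71,0x57,0x95,0xb9,0xe5,0xa1,0x59,0x49}
#2 dst[0x06+4] := {0xb5,0x71,0x57,0x95}
#3 dst[0x09+2] := {0x2a,0x2e}
query mem[0x08]=0x57, mem[0x09]=0x2a, mem[0x02]=0x71, mem[0x01]=0x4f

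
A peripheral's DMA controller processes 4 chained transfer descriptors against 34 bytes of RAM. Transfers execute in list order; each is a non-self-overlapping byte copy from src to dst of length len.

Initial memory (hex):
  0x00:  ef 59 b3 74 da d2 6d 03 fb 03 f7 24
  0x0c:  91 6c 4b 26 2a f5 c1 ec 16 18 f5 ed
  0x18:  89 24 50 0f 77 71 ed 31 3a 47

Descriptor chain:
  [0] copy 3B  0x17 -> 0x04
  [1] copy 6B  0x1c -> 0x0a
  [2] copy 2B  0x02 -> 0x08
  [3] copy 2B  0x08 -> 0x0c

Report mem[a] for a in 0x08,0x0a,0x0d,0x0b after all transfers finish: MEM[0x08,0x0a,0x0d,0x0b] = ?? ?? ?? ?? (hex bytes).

MEM[0x08,0x0a,0x0d,0x0b] = b3 77 74 71

[0] 0x17->0x04 len=3 : ed 89 24
[1] 0x1c->0x0a len=6 : 77 71 ed 31 3a 47
[2] 0x02->0x08 len=2 : b3 74
[3] 0x08->0x0c len=2 : b3 74
query mem[0x08]=0xb3, mem[0x0a]=0x77, mem[0x0d]=0x74, mem[0x0b]=0x71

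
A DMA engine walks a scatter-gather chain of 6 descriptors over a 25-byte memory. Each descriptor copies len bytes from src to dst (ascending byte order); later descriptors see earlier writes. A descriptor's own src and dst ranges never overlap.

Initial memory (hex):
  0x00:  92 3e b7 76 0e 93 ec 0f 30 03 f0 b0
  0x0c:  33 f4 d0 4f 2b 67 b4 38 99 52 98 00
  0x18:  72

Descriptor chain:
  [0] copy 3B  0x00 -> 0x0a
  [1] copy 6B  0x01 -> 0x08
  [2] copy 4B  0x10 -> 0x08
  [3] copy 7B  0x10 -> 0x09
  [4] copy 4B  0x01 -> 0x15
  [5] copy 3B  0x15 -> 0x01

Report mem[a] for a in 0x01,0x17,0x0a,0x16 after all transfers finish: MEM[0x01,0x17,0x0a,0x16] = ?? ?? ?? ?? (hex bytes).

MEM[0x01,0x17,0x0a,0x16] = 3e 76 67 b7

#0 dst[0x0a+3] := {0x92,0x3e,0xb7}
#1 dst[0x08+6] := {0x3e,0xb7,0x76,0x0e,0x93,0xec}
#2 dst[0x08+4] := {0x2b,0x67,0xb4,0x38}
#3 dst[0x09+7] := {0x2b,0x67,0xb4,0x38,0x99,0x52,0x98}
#4 dst[0x15+4] := {0x3e,0xb7,0x76,0x0e}
#5 dst[0x01+3] := {0x3e,0xb7,0x76}
query mem[0x01]=0x3e, mem[0x17]=0x76, mem[0x0a]=0x67, mem[0x16]=0xb7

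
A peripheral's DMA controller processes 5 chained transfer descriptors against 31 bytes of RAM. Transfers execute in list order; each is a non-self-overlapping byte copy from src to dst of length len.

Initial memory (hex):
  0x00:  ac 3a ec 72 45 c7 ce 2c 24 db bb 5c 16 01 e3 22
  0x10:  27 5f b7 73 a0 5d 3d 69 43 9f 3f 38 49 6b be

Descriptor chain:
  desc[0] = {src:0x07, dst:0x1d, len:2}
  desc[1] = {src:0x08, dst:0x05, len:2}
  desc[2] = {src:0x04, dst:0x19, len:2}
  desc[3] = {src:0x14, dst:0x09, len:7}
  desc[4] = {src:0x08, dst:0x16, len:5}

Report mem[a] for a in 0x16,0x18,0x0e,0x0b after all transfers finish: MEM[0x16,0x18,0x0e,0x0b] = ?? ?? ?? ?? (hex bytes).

[0] 0x07->0x1d len=2 : 2c 24
[1] 0x08->0x05 len=2 : 24 db
[2] 0x04->0x19 len=2 : 45 24
[3] 0x14->0x09 len=7 : a0 5d 3d 69 43 45 24
[4] 0x08->0x16 len=5 : 24 a0 5d 3d 69
query mem[0x16]=0x24, mem[0x18]=0x5d, mem[0x0e]=0x45, mem[0x0b]=0x3d

MEM[0x16,0x18,0x0e,0x0b] = 24 5d 45 3d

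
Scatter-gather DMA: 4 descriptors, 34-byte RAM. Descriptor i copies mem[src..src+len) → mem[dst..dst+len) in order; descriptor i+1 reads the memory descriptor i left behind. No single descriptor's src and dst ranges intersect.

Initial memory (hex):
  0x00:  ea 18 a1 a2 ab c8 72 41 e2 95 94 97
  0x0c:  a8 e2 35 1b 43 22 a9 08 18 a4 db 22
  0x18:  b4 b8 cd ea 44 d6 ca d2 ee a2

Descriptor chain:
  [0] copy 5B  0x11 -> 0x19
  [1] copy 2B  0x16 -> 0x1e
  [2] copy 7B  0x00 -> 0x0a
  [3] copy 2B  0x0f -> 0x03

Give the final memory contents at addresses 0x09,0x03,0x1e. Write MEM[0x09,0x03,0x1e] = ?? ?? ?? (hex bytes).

#0 dst[0x19+5] := {0x22,0xa9,0x08,0x18,0xa4}
#1 dst[0x1e+2] := {0xdb,0x22}
#2 dst[0x0a+7] := {0xea,0x18,0xa1,0xa2,0xab,0xc8,0x72}
#3 dst[0x03+2] := {0xc8,0x72}
query mem[0x09]=0x95, mem[0x03]=0xc8, mem[0x1e]=0xdb

MEM[0x09,0x03,0x1e] = 95 c8 db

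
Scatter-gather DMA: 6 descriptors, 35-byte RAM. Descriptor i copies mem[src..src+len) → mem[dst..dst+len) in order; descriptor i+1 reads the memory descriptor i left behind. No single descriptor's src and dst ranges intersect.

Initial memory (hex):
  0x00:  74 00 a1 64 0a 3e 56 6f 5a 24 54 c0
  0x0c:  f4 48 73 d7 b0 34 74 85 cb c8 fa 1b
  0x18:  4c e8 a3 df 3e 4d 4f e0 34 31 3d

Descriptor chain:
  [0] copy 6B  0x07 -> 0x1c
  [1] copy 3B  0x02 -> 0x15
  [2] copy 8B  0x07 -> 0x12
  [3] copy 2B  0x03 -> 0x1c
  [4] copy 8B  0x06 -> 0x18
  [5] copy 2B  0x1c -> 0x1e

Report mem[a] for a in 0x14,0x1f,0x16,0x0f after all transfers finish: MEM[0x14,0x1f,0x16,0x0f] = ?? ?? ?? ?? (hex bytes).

  after D0: wrote 6B at 0x1c = 6f5a2454c0f4
  after D1: wrote 3B at 0x15 = a1640a
  after D2: wrote 8B at 0x12 = 6f5a2454c0f44873
  after D3: wrote 2B at 0x1c = 640a
  after D4: wrote 8B at 0x18 = 566f5a2454c0f448
  after D5: wrote 2B at 0x1e = 54c0
query mem[0x14]=0x24, mem[0x1f]=0xc0, mem[0x16]=0xc0, mem[0x0f]=0xd7

MEM[0x14,0x1f,0x16,0x0f] = 24 c0 c0 d7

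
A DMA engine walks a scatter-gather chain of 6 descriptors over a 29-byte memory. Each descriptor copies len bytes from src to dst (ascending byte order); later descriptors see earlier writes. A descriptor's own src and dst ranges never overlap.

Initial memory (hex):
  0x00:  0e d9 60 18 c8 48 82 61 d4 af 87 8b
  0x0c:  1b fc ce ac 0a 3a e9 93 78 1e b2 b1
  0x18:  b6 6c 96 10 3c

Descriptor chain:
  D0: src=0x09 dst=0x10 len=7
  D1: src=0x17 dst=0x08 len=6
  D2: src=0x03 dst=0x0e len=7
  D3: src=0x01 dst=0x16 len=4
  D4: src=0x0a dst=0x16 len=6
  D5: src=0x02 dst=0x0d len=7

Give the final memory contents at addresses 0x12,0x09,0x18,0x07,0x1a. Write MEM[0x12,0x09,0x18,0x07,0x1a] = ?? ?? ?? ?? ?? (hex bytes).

  after D0: wrote 7B at 0x10 = af878b1bfcceac
  after D1: wrote 6B at 0x08 = b1b66c96103c
  after D2: wrote 7B at 0x0e = 18c8488261b1b6
  after D3: wrote 4B at 0x16 = d96018c8
  after D4: wrote 6B at 0x16 = 6c96103c18c8
  after D5: wrote 7B at 0x0d = 6018c8488261b1
query mem[0x12]=0x61, mem[0x09]=0xb6, mem[0x18]=0x10, mem[0x07]=0x61, mem[0x1a]=0x18

MEM[0x12,0x09,0x18,0x07,0x1a] = 61 b6 10 61 18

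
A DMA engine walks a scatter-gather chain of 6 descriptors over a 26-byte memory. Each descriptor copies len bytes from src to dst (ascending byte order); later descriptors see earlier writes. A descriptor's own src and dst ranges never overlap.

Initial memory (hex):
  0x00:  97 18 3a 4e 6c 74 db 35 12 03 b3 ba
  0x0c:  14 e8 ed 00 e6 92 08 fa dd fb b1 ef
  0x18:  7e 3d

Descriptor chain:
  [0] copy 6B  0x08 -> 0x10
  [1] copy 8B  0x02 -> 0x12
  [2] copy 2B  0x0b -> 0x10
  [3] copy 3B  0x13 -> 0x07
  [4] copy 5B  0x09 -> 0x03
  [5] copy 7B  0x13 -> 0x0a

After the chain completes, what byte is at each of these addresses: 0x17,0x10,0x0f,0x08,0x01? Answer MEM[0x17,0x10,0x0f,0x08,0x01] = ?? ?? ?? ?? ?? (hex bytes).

MEM[0x17,0x10,0x0f,0x08,0x01] = 35 03 12 6c 18

[0] 0x08->0x10 len=6 : 12 03 b3 ba 14 e8
[1] 0x02->0x12 len=8 : 3a 4e 6c 74 db 35 12 03
[2] 0x0b->0x10 len=2 : ba 14
[3] 0x13->0x07 len=3 : 4e 6c 74
[4] 0x09->0x03 len=5 : 74 b3 ba 14 e8
[5] 0x13->0x0a len=7 : 4e 6c 74 db 35 12 03
query mem[0x17]=0x35, mem[0x10]=0x03, mem[0x0f]=0x12, mem[0x08]=0x6c, mem[0x01]=0x18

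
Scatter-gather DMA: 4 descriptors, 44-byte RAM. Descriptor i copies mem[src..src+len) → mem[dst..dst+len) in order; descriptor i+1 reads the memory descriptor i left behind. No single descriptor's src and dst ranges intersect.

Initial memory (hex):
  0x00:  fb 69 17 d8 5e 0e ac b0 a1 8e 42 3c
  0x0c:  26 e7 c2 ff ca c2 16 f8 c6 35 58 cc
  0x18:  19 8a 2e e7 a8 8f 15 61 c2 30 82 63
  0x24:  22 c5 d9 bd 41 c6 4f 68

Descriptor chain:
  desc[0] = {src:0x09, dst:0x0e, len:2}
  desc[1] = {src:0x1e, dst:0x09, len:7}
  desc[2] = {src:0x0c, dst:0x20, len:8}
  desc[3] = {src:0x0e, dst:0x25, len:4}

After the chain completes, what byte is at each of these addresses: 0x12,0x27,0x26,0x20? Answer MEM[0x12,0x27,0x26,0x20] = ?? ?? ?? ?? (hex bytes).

[0] 0x09->0x0e len=2 : 8e 42
[1] 0x1e->0x09 len=7 : 15 61 c2 30 82 63 22
[2] 0x0c->0x20 len=8 : 30 82 63 22 ca c2 16 f8
[3] 0x0e->0x25 len=4 : 63 22 ca c2
query mem[0x12]=0x16, mem[0x27]=0xca, mem[0x26]=0x22, mem[0x20]=0x30

MEM[0x12,0x27,0x26,0x20] = 16 ca 22 30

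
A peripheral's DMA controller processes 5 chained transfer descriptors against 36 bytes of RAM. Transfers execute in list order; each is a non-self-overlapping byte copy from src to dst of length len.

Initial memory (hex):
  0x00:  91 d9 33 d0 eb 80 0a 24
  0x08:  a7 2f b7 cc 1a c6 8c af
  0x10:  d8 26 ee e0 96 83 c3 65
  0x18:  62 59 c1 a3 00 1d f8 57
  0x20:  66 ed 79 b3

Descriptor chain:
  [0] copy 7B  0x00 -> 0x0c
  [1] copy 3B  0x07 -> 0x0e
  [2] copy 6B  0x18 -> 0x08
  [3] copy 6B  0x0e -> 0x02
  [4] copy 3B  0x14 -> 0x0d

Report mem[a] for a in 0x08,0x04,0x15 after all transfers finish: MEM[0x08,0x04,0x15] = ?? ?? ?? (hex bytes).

  after D0: wrote 7B at 0x0c = 91d933d0eb800a
  after D1: wrote 3B at 0x0e = 24a72f
  after D2: wrote 6B at 0x08 = 6259c1a3001d
  after D3: wrote 6B at 0x02 = 24a72f800ae0
  after D4: wrote 3B at 0x0d = 9683c3
query mem[0x08]=0x62, mem[0x04]=0x2f, mem[0x15]=0x83

MEM[0x08,0x04,0x15] = 62 2f 83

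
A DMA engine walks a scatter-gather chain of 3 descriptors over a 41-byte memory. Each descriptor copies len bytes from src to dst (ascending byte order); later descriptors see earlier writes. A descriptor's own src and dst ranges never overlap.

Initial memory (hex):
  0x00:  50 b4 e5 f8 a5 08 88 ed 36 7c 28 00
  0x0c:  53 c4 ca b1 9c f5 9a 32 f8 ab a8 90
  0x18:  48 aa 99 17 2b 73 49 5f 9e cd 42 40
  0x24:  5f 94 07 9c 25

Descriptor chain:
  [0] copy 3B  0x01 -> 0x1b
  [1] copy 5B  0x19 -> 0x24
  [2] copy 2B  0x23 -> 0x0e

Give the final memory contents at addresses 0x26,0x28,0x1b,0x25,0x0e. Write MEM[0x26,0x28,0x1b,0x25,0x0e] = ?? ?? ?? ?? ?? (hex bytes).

MEM[0x26,0x28,0x1b,0x25,0x0e] = b4 f8 b4 99 40

  after D0: wrote 3B at 0x1b = b4e5f8
  after D1: wrote 5B at 0x24 = aa99b4e5f8
  after D2: wrote 2B at 0x0e = 40aa
query mem[0x26]=0xb4, mem[0x28]=0xf8, mem[0x1b]=0xb4, mem[0x25]=0x99, mem[0x0e]=0x40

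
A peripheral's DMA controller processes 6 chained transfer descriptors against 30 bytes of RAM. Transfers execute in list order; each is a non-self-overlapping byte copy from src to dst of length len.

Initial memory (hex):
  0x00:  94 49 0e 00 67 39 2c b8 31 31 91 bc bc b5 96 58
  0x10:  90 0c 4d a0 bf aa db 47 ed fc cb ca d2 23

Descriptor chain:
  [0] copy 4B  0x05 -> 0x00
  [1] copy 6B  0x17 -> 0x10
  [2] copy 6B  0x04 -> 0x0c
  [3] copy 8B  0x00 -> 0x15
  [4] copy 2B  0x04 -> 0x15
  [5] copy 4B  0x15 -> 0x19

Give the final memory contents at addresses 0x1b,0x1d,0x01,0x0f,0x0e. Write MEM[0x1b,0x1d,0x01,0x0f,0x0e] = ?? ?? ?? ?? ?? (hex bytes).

  after D0: wrote 4B at 0x00 = 392cb831
  after D1: wrote 6B at 0x10 = 47edfccbcad2
  after D2: wrote 6B at 0x0c = 67392cb83131
  after D3: wrote 8B at 0x15 = 392cb83167392cb8
  after D4: wrote 2B at 0x15 = 6739
  after D5: wrote 4B at 0x19 = 6739b831
query mem[0x1b]=0xb8, mem[0x1d]=0x23, mem[0x01]=0x2c, mem[0x0f]=0xb8, mem[0x0e]=0x2c

MEM[0x1b,0x1d,0x01,0x0f,0x0e] = b8 23 2c b8 2c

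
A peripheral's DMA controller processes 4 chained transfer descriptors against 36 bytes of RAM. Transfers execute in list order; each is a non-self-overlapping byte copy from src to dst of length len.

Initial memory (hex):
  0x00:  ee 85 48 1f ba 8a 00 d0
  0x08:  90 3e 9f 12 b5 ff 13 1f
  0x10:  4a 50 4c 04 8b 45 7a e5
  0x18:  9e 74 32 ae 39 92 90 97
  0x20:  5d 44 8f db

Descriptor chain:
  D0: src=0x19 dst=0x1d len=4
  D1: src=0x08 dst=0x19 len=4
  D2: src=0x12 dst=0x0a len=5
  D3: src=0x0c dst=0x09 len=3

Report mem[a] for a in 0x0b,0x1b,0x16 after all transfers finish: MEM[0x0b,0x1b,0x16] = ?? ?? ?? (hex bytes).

MEM[0x0b,0x1b,0x16] = 7a 9f 7a

D0: mem[0x1d..0x20] <- [74 32 ae 39]
D1: mem[0x19..0x1c] <- [90 3e 9f 12]
D2: mem[0x0a..0x0e] <- [4c 04 8b 45 7a]
D3: mem[0x09..0x0b] <- [8b 45 7a]
query mem[0x0b]=0x7a, mem[0x1b]=0x9f, mem[0x16]=0x7a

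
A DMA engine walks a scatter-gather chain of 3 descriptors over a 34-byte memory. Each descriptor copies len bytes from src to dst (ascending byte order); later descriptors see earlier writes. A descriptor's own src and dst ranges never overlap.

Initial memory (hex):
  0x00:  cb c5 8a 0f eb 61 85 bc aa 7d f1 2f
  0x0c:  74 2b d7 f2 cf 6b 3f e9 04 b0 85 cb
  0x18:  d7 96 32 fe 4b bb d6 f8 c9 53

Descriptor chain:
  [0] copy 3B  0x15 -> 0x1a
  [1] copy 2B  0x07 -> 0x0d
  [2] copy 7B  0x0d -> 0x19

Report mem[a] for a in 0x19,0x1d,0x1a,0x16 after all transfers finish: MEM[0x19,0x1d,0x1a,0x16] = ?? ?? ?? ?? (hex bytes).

MEM[0x19,0x1d,0x1a,0x16] = bc 6b aa 85

  after D0: wrote 3B at 0x1a = b085cb
  after D1: wrote 2B at 0x0d = bcaa
  after D2: wrote 7B at 0x19 = bcaaf2cf6b3fe9
query mem[0x19]=0xbc, mem[0x1d]=0x6b, mem[0x1a]=0xaa, mem[0x16]=0x85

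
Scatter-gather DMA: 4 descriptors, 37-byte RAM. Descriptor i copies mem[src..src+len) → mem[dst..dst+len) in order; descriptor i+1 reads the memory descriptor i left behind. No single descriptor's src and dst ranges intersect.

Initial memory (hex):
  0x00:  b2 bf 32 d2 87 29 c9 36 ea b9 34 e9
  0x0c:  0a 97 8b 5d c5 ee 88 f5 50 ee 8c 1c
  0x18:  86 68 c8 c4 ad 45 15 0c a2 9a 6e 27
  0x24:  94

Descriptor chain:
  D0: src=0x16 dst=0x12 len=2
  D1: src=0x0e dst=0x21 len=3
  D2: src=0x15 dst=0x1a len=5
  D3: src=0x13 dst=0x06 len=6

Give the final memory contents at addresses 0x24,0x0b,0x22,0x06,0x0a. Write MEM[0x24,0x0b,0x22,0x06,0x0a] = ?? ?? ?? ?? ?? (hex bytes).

MEM[0x24,0x0b,0x22,0x06,0x0a] = 94 86 5d 1c 1c

D0: mem[0x12..0x13] <- [8c 1c]
D1: mem[0x21..0x23] <- [8b 5d c5]
D2: mem[0x1a..0x1e] <- [ee 8c 1c 86 68]
D3: mem[0x06..0x0b] <- [1c 50 ee 8c 1c 86]
query mem[0x24]=0x94, mem[0x0b]=0x86, mem[0x22]=0x5d, mem[0x06]=0x1c, mem[0x0a]=0x1c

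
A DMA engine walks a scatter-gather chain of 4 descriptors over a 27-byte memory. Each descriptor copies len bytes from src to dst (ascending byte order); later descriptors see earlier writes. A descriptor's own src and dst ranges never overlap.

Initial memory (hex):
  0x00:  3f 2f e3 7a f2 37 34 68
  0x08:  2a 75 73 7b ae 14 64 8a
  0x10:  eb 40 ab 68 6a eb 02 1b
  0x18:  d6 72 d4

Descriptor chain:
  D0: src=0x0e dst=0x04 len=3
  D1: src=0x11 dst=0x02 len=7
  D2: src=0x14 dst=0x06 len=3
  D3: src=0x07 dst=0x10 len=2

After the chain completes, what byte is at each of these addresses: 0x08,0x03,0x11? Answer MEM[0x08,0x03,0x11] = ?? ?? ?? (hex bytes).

#0 dst[0x04+3] := {0x64,0x8a,0xeb}
#1 dst[0x02+7] := {0x40,0xab,0x68,0x6a,0xeb,0x02,0x1b}
#2 dst[0x06+3] := {0x6a,0xeb,0x02}
#3 dst[0x10+2] := {0xeb,0x02}
query mem[0x08]=0x02, mem[0x03]=0xab, mem[0x11]=0x02

MEM[0x08,0x03,0x11] = 02 ab 02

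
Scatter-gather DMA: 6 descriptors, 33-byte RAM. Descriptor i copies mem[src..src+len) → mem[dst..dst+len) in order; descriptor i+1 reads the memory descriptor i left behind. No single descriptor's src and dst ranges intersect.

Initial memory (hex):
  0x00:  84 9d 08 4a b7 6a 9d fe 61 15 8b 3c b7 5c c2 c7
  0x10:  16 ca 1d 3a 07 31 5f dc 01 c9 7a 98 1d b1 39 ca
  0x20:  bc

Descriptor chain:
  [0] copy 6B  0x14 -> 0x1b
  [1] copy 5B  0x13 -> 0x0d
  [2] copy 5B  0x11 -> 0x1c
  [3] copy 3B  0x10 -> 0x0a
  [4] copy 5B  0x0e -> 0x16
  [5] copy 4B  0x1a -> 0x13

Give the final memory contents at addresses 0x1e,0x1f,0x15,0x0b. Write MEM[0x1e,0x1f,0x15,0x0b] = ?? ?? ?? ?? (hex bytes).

MEM[0x1e,0x1f,0x15,0x0b] = 3a 07 dc dc

#0 dst[0x1b+6] := {0x07,0x31,0x5f,0xdc,0x01,0xc9}
#1 dst[0x0d+5] := {0x3a,0x07,0x31,0x5f,0xdc}
#2 dst[0x1c+5] := {0xdc,0x1d,0x3a,0x07,0x31}
#3 dst[0x0a+3] := {0x5f,0xdc,0x1d}
#4 dst[0x16+5] := {0x07,0x31,0x5f,0xdc,0x1d}
#5 dst[0x13+4] := {0x1d,0x07,0xdc,0x1d}
query mem[0x1e]=0x3a, mem[0x1f]=0x07, mem[0x15]=0xdc, mem[0x0b]=0xdc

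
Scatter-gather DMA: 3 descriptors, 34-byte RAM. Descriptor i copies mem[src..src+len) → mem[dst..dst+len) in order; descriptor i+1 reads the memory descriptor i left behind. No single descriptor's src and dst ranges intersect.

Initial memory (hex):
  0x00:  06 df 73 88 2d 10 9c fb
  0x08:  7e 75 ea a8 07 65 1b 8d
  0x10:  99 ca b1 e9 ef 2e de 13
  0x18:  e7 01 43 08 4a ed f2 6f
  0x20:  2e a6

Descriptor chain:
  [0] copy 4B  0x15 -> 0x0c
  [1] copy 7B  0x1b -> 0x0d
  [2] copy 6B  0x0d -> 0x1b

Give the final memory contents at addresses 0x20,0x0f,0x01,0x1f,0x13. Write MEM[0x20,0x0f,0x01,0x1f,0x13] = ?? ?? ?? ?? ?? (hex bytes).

  after D0: wrote 4B at 0x0c = 2ede13e7
  after D1: wrote 7B at 0x0d = 084aedf26f2ea6
  after D2: wrote 6B at 0x1b = 084aedf26f2e
query mem[0x20]=0x2e, mem[0x0f]=0xed, mem[0x01]=0xdf, mem[0x1f]=0x6f, mem[0x13]=0xa6

MEM[0x20,0x0f,0x01,0x1f,0x13] = 2e ed df 6f a6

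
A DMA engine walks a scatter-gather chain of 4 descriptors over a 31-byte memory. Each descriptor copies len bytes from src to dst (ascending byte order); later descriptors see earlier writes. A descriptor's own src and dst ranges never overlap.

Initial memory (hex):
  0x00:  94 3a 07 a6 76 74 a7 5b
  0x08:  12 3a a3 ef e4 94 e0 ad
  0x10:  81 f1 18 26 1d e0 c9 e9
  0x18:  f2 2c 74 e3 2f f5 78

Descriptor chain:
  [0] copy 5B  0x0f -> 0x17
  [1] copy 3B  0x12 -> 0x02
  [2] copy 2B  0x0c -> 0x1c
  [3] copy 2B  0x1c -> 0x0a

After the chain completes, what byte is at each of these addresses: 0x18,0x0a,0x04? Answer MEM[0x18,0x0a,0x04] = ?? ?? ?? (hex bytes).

MEM[0x18,0x0a,0x04] = 81 e4 1d

D0: mem[0x17..0x1b] <- [ad 81 f1 18 26]
D1: mem[0x02..0x04] <- [18 26 1d]
D2: mem[0x1c..0x1d] <- [e4 94]
D3: mem[0x0a..0x0b] <- [e4 94]
query mem[0x18]=0x81, mem[0x0a]=0xe4, mem[0x04]=0x1d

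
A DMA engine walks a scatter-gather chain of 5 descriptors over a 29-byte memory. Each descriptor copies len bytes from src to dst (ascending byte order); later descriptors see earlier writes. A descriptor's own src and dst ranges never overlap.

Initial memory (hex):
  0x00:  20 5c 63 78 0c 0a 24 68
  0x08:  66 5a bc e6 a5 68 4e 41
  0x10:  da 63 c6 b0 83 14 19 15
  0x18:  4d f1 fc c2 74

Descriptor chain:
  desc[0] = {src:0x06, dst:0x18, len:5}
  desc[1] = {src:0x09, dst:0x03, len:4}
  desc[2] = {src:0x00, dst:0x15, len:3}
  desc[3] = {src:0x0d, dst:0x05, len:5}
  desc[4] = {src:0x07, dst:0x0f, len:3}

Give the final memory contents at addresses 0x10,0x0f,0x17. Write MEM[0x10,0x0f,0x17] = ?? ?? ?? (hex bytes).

MEM[0x10,0x0f,0x17] = da 41 63

#0 dst[0x18+5] := {0x24,0x68,0x66,0x5a,0xbc}
#1 dst[0x03+4] := {0x5a,0xbc,0xe6,0xa5}
#2 dst[0x15+3] := {0x20,0x5c,0x63}
#3 dst[0x05+5] := {0x68,0x4e,0x41,0xda,0x63}
#4 dst[0x0f+3] := {0x41,0xda,0x63}
query mem[0x10]=0xda, mem[0x0f]=0x41, mem[0x17]=0x63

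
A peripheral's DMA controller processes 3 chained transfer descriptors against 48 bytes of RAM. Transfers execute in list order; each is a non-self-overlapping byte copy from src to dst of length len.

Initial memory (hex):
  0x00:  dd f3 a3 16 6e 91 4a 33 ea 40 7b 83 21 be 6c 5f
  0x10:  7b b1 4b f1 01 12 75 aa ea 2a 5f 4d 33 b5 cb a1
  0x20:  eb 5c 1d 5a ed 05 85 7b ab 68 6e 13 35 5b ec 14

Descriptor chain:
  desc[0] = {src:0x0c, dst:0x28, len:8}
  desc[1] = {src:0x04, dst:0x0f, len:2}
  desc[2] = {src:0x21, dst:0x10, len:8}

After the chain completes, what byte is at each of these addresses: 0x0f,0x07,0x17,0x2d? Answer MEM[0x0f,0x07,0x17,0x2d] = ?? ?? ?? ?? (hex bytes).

MEM[0x0f,0x07,0x17,0x2d] = 6e 33 21 b1

#0 dst[0x28+8] := {0x21,0xbe,0x6c,0x5f,0x7b,0xb1,0x4b,0xf1}
#1 dst[0x0f+2] := {0x6e,0x91}
#2 dst[0x10+8] := {0x5c,0x1d,0x5a,0xed,0x05,0x85,0x7b,0x21}
query mem[0x0f]=0x6e, mem[0x07]=0x33, mem[0x17]=0x21, mem[0x2d]=0xb1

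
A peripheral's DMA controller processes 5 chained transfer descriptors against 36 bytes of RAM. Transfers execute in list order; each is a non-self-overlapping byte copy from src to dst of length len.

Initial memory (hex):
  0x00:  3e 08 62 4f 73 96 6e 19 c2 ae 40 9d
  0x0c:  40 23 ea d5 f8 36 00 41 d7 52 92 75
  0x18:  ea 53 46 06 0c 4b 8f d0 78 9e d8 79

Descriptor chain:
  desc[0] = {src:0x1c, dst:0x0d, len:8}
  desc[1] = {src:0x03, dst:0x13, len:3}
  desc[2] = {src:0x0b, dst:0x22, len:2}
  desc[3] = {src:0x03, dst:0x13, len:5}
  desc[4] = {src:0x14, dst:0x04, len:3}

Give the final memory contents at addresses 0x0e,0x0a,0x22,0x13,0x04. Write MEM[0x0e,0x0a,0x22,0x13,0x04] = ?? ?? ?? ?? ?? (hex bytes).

MEM[0x0e,0x0a,0x22,0x13,0x04] = 4b 40 9d 4f 73

D0: mem[0x0d..0x14] <- [0c 4b 8f d0 78 9e d8 79]
D1: mem[0x13..0x15] <- [4f 73 96]
D2: mem[0x22..0x23] <- [9d 40]
D3: mem[0x13..0x17] <- [4f 73 96 6e 19]
D4: mem[0x04..0x06] <- [73 96 6e]
query mem[0x0e]=0x4b, mem[0x0a]=0x40, mem[0x22]=0x9d, mem[0x13]=0x4f, mem[0x04]=0x73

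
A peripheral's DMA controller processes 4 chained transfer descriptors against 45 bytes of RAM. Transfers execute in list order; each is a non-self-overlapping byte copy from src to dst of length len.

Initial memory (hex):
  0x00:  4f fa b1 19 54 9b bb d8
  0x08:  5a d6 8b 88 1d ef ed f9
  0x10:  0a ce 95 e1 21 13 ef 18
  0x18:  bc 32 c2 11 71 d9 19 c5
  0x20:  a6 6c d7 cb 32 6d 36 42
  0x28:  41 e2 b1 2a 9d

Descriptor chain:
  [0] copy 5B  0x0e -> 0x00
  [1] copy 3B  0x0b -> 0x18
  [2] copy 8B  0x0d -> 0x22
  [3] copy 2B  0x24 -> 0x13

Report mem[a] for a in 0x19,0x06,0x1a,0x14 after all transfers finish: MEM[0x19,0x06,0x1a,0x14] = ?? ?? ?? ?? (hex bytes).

MEM[0x19,0x06,0x1a,0x14] = 1d bb ef 0a

[0] 0x0e->0x00 len=5 : ed f9 0a ce 95
[1] 0x0b->0x18 len=3 : 88 1d ef
[2] 0x0d->0x22 len=8 : ef ed f9 0a ce 95 e1 21
[3] 0x24->0x13 len=2 : f9 0a
query mem[0x19]=0x1d, mem[0x06]=0xbb, mem[0x1a]=0xef, mem[0x14]=0x0a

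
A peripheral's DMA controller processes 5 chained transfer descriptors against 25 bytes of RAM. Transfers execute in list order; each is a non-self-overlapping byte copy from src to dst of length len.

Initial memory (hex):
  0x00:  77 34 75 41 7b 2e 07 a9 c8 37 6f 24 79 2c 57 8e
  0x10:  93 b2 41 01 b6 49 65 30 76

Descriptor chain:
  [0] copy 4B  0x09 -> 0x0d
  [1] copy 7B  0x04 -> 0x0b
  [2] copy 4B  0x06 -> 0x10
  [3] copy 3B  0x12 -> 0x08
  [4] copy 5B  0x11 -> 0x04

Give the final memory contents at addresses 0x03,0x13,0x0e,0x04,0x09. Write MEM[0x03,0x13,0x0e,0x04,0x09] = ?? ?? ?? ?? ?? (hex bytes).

D0: mem[0x0d..0x10] <- [37 6f 24 79]
D1: mem[0x0b..0x11] <- [7b 2e 07 a9 c8 37 6f]
D2: mem[0x10..0x13] <- [07 a9 c8 37]
D3: mem[0x08..0x0a] <- [c8 37 b6]
D4: mem[0x04..0x08] <- [a9 c8 37 b6 49]
query mem[0x03]=0x41, mem[0x13]=0x37, mem[0x0e]=0xa9, mem[0x04]=0xa9, mem[0x09]=0x37

MEM[0x03,0x13,0x0e,0x04,0x09] = 41 37 a9 a9 37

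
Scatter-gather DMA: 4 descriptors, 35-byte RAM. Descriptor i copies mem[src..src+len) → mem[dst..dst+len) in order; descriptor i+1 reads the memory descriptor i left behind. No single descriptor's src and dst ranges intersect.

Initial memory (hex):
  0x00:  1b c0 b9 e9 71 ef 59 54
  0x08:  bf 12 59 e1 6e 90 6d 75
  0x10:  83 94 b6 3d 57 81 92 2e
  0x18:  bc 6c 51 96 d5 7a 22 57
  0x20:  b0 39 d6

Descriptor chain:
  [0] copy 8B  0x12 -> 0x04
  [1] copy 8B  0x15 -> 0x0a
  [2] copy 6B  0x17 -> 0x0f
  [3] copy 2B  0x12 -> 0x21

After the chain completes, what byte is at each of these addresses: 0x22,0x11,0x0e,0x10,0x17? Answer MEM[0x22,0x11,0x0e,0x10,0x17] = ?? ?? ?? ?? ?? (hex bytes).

[0] 0x12->0x04 len=8 : b6 3d 57 81 92 2e bc 6c
[1] 0x15->0x0a len=8 : 81 92 2e bc 6c 51 96 d5
[2] 0x17->0x0f len=6 : 2e bc 6c 51 96 d5
[3] 0x12->0x21 len=2 : 51 96
query mem[0x22]=0x96, mem[0x11]=0x6c, mem[0x0e]=0x6c, mem[0x10]=0xbc, mem[0x17]=0x2e

MEM[0x22,0x11,0x0e,0x10,0x17] = 96 6c 6c bc 2e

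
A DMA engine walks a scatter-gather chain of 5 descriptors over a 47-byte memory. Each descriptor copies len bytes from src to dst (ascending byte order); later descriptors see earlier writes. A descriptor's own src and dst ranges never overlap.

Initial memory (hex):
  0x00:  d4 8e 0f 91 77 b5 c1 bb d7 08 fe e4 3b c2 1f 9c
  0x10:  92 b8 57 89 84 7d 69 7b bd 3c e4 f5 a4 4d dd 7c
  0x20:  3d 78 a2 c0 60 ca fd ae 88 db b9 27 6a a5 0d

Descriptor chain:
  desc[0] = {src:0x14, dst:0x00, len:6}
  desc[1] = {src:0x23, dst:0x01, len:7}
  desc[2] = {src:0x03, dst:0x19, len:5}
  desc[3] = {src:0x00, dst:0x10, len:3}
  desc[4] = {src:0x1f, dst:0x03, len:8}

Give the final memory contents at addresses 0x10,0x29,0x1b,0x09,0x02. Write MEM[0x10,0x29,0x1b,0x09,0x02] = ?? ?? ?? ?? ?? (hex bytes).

MEM[0x10,0x29,0x1b,0x09,0x02] = 84 db ae ca 60

D0: mem[0x00..0x05] <- [84 7d 69 7b bd 3c]
D1: mem[0x01..0x07] <- [c0 60 ca fd ae 88 db]
D2: mem[0x19..0x1d] <- [ca fd ae 88 db]
D3: mem[0x10..0x12] <- [84 c0 60]
D4: mem[0x03..0x0a] <- [7c 3d 78 a2 c0 60 ca fd]
query mem[0x10]=0x84, mem[0x29]=0xdb, mem[0x1b]=0xae, mem[0x09]=0xca, mem[0x02]=0x60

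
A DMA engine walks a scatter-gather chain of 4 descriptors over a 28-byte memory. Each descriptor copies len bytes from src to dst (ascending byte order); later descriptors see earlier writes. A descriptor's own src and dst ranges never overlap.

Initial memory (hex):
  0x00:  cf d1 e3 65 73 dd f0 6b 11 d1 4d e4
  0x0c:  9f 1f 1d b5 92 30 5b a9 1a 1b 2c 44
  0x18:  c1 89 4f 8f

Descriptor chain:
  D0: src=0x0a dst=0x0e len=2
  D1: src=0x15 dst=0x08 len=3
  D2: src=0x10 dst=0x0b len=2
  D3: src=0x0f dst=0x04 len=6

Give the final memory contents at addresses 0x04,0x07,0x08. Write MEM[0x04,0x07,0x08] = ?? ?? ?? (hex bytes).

D0: mem[0x0e..0x0f] <- [4d e4]
D1: mem[0x08..0x0a] <- [1b 2c 44]
D2: mem[0x0b..0x0c] <- [92 30]
D3: mem[0x04..0x09] <- [e4 92 30 5b a9 1a]
query mem[0x04]=0xe4, mem[0x07]=0x5b, mem[0x08]=0xa9

MEM[0x04,0x07,0x08] = e4 5b a9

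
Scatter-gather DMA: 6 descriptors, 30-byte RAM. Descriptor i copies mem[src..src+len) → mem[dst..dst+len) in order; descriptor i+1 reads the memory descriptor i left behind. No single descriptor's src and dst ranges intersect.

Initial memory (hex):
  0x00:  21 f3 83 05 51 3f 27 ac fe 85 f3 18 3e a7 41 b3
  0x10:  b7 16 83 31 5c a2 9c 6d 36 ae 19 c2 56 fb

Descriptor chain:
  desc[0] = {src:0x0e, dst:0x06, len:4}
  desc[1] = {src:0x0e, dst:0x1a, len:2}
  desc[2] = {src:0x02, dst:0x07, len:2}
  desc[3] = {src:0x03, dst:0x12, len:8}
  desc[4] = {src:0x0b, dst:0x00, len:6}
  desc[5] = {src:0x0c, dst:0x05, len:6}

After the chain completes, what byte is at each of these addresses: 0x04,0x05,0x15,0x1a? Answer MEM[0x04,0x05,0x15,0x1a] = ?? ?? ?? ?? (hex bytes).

#0 dst[0x06+4] := {0x41,0xb3,0xb7,0x16}
#1 dst[0x1a+2] := {0x41,0xb3}
#2 dst[0x07+2] := {0x83,0x05}
#3 dst[0x12+8] := {0x05,0x51,0x3f,0x41,0x83,0x05,0x16,0xf3}
#4 dst[0x00+6] := {0x18,0x3e,0xa7,0x41,0xb3,0xb7}
#5 dst[0x05+6] := {0x3e,0xa7,0x41,0xb3,0xb7,0x16}
query mem[0x04]=0xb3, mem[0x05]=0x3e, mem[0x15]=0x41, mem[0x1a]=0x41

MEM[0x04,0x05,0x15,0x1a] = b3 3e 41 41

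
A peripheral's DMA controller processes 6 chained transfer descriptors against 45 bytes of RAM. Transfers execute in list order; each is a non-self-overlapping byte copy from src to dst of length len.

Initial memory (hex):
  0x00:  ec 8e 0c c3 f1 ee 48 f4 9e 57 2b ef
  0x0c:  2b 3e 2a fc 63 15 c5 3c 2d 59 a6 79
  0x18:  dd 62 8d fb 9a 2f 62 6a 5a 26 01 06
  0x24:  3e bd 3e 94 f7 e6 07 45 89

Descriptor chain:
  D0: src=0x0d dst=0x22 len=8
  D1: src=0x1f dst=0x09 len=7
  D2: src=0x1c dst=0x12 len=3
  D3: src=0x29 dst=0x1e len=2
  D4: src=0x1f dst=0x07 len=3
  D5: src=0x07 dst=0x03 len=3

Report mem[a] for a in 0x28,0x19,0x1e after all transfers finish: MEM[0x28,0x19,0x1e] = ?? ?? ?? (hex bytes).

MEM[0x28,0x19,0x1e] = 3c 62 2d

  after D0: wrote 8B at 0x22 = 3e2afc6315c53c2d
  after D1: wrote 7B at 0x09 = 6a5a263e2afc63
  after D2: wrote 3B at 0x12 = 9a2f62
  after D3: wrote 2B at 0x1e = 2d07
  after D4: wrote 3B at 0x07 = 075a26
  after D5: wrote 3B at 0x03 = 075a26
query mem[0x28]=0x3c, mem[0x19]=0x62, mem[0x1e]=0x2d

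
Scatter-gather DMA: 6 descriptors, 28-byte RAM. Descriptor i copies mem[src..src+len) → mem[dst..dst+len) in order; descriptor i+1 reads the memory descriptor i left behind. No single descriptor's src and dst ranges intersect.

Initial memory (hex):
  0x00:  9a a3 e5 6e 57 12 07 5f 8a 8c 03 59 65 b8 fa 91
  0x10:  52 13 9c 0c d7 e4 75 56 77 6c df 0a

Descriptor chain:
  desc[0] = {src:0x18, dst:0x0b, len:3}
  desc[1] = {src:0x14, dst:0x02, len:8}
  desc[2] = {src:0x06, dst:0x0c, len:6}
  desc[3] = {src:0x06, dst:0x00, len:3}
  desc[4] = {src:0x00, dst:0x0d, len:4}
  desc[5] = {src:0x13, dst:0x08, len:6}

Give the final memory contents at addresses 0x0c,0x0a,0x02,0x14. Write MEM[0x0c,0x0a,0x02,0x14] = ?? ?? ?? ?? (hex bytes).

[0] 0x18->0x0b len=3 : 77 6c df
[1] 0x14->0x02 len=8 : d7 e4 75 56 77 6c df 0a
[2] 0x06->0x0c len=6 : 77 6c df 0a 03 77
[3] 0x06->0x00 len=3 : 77 6c df
[4] 0x00->0x0d len=4 : 77 6c df e4
[5] 0x13->0x08 len=6 : 0c d7 e4 75 56 77
query mem[0x0c]=0x56, mem[0x0a]=0xe4, mem[0x02]=0xdf, mem[0x14]=0xd7

MEM[0x0c,0x0a,0x02,0x14] = 56 e4 df d7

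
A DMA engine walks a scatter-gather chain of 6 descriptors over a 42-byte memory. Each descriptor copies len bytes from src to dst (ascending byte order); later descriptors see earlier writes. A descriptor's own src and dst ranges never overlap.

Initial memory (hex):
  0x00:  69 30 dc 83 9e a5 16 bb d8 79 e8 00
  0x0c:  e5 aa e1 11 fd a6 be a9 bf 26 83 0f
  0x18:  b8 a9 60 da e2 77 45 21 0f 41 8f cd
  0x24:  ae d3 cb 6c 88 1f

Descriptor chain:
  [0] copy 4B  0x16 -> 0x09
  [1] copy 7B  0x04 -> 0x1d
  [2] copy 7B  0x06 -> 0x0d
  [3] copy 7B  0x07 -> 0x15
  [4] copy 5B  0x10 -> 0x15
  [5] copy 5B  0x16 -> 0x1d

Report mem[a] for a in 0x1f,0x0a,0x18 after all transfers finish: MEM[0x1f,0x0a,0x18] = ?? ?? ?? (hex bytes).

D0: mem[0x09..0x0c] <- [83 0f b8 a9]
D1: mem[0x1d..0x23] <- [9e a5 16 bb d8 83 0f]
D2: mem[0x0d..0x13] <- [16 bb d8 83 0f b8 a9]
D3: mem[0x15..0x1b] <- [bb d8 83 0f b8 a9 16]
D4: mem[0x15..0x19] <- [83 0f b8 a9 bf]
D5: mem[0x1d..0x21] <- [0f b8 a9 bf a9]
query mem[0x1f]=0xa9, mem[0x0a]=0x0f, mem[0x18]=0xa9

MEM[0x1f,0x0a,0x18] = a9 0f a9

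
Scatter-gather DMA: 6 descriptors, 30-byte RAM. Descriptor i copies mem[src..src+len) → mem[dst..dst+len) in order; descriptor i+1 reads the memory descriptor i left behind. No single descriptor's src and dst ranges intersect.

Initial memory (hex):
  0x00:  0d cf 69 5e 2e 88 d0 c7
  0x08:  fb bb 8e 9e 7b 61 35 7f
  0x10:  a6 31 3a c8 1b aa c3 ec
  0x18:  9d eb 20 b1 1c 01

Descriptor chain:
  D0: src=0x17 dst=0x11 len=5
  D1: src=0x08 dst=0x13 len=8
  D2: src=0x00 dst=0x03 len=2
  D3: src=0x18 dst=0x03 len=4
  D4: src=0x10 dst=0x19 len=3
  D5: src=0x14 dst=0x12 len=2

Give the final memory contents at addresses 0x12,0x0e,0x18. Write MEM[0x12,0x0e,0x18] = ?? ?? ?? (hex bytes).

#0 dst[0x11+5] := {0xec,0x9d,0xeb,0x20,0xb1}
#1 dst[0x13+8] := {0xfb,0xbb,0x8e,0x9e,0x7b,0x61,0x35,0x7f}
#2 dst[0x03+2] := {0x0d,0xcf}
#3 dst[0x03+4] := {0x61,0x35,0x7f,0xb1}
#4 dst[0x19+3] := {0xa6,0xec,0x9d}
#5 dst[0x12+2] := {0xbb,0x8e}
query mem[0x12]=0xbb, mem[0x0e]=0x35, mem[0x18]=0x61

MEM[0x12,0x0e,0x18] = bb 35 61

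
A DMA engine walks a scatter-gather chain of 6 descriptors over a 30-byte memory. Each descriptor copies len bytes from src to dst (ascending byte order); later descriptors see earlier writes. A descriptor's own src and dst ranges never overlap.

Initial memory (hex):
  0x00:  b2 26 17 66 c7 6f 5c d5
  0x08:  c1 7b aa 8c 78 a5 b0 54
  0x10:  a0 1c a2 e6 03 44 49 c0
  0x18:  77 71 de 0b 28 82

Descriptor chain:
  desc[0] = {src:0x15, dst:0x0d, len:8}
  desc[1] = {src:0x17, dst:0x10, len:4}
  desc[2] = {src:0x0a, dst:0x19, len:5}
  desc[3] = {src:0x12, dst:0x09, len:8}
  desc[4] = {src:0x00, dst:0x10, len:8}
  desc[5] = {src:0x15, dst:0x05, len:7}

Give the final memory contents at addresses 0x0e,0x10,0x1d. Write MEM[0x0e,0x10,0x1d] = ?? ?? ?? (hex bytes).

#0 dst[0x0d+8] := {0x44,0x49,0xc0,0x77,0x71,0xde,0x0b,0x28}
#1 dst[0x10+4] := {0xc0,0x77,0x71,0xde}
#2 dst[0x19+5] := {0xaa,0x8c,0x78,0x44,0x49}
#3 dst[0x09+8] := {0x71,0xde,0x28,0x44,0x49,0xc0,0x77,0xaa}
#4 dst[0x10+8] := {0xb2,0x26,0x17,0x66,0xc7,0x6f,0x5c,0xd5}
#5 dst[0x05+7] := {0x6f,0x5c,0xd5,0x77,0xaa,0x8c,0x78}
query mem[0x0e]=0xc0, mem[0x10]=0xb2, mem[0x1d]=0x49

MEM[0x0e,0x10,0x1d] = c0 b2 49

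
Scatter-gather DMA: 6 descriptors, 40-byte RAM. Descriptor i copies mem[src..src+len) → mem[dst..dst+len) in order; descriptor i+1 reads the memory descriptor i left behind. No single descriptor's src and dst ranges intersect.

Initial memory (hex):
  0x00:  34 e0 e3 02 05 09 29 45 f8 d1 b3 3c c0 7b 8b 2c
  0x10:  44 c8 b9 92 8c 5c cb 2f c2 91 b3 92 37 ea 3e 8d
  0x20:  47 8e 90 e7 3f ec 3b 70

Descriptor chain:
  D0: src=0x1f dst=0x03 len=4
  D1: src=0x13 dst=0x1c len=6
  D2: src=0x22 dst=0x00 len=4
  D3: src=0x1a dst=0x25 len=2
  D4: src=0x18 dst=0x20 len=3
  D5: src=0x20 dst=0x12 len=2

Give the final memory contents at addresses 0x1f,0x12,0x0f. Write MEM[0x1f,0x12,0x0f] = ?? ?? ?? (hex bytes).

#0 dst[0x03+4] := {0x8d,0x47,0x8e,0x90}
#1 dst[0x1c+6] := {0x92,0x8c,0x5c,0xcb,0x2f,0xc2}
#2 dst[0x00+4] := {0x90,0xe7,0x3f,0xec}
#3 dst[0x25+2] := {0xb3,0x92}
#4 dst[0x20+3] := {0xc2,0x91,0xb3}
#5 dst[0x12+2] := {0xc2,0x91}
query mem[0x1f]=0xcb, mem[0x12]=0xc2, mem[0x0f]=0x2c

MEM[0x1f,0x12,0x0f] = cb c2 2c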